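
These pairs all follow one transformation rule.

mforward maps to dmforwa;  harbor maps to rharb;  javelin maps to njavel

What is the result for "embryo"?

oembr

The rule is to move the last 2 characters to the front (rotate right by 2), then delete the first character.
Working it through for "embryo": intermediate "yoembr", final "oembr".
(Check on "harbor": → "orharb" → "rharb" ✓)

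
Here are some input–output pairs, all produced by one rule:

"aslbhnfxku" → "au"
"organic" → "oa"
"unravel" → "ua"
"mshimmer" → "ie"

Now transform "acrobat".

ao

Looking at the pairs, the operation is to keep one character in every 3, starting at position 1 (positions 1st, 4th, 7th, ...), then keep only the vowels.
On "acrobat" that produces "ao".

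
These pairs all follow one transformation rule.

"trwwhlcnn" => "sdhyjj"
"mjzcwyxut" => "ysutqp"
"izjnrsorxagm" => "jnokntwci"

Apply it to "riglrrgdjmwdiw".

hnnczfiszes

Each output is the input with this applied: shift every letter 4 places backward in the alphabet (wrapping around), then delete the first 3 characters.
Working it through for "riglrrgdjmwdiw": intermediate "nechnnczfiszes", final "hnnczfiszes".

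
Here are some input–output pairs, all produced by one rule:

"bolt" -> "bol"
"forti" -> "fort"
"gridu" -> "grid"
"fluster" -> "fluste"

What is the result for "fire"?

fir

In each case the input is transformed by: delete the last character.
On "fire" that produces "fir".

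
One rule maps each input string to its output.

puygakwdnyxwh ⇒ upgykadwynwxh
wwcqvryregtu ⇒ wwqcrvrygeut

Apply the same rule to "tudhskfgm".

The rule is to swap each adjacent pair of characters (1↔2, 3↔4, ...).
Doing the same to "tudhskfgm": "uthdksgfm".

uthdksgfm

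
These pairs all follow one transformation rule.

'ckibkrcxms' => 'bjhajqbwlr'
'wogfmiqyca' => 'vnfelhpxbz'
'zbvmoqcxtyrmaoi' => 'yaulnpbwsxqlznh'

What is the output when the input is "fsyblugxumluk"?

Rule — shift every letter 1 place backward in the alphabet (wrapping around).
So "fsyblugxumluk" becomes "erxaktfwtlktj".

erxaktfwtlktj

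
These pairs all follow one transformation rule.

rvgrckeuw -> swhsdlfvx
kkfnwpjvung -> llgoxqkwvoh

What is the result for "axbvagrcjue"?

What's happening: shift every letter 1 place forward in the alphabet (wrapping around).
So "axbvagrcjue" becomes "bycwbhsdkvf".

bycwbhsdkvf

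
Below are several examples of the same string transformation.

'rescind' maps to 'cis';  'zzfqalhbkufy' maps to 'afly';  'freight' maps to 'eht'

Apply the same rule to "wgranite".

The rule is to sort the characters into alphabetical order, then keep one character in every 3, starting at position 1 (positions 1st, 4th, 7th, ...).
For "wgranite", step one produces "aeginrtw"; step two turns that into "ait".

ait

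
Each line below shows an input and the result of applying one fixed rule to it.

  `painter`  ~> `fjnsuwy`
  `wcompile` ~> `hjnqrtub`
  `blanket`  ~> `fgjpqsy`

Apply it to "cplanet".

What's happening: sort the characters into alphabetical order, then shift every letter 5 places forward in the alphabet (wrapping around).
Starting from "cplanet": after the first operation, "acelnpt"; after the second, "fhjqsuy".

fhjqsuy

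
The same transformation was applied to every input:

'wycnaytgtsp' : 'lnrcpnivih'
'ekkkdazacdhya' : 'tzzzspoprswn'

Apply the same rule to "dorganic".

sdgvpcx

Rule — delete the last character, then shift every letter 11 places backward in the alphabet (wrapping around).
On "dorganic": the first step gives "dorgani", and the second then gives "sdgvpcx".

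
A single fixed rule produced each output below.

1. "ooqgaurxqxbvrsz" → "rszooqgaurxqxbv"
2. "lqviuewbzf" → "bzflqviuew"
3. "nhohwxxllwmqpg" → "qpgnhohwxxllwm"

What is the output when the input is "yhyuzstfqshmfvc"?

fvcyhyuzstfqshm

The pattern: move the last 3 characters to the front (rotate right by 3).
On "yhyuzstfqshmfvc" that produces "fvcyhyuzstfqshm".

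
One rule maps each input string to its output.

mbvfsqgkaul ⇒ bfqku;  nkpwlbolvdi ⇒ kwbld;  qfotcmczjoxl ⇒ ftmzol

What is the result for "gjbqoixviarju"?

Looking at the pairs, the operation is to keep every other character starting from the second (positions 2nd, 4th, 6th, ...).
For "gjbqoixviarju" the result is "jqivaj".

jqivaj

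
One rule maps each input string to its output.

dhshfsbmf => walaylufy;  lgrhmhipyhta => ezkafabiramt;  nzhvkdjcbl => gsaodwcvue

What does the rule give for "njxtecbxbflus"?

gcqmxvuquyenl

Rule — shift every letter 7 places backward in the alphabet (wrapping around).
For "njxtecbxbflus" the result is "gcqmxvuquyenl".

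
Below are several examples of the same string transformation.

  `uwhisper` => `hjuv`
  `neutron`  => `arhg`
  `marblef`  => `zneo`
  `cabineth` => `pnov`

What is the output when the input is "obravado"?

boen

The pattern: shift every letter 13 places forward in the alphabet (wrapping around) — i.e. ROT13, then keep only the first 4 characters.
"obravado" → "boeninqb" → "boen".
(Check on "marblef": → "zneoyrs" → "zneo" ✓)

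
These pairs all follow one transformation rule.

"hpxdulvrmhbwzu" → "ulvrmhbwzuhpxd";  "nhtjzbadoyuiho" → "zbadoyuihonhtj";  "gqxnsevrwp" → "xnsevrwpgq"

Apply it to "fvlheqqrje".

lheqqrjefv

In each case the input is transformed by: move the last 3 characters to the front (rotate right by 3), then swap the front and back halves of the string.
For "fvlheqqrje", step one produces "rjefvlheqq"; step two turns that into "lheqqrjefv".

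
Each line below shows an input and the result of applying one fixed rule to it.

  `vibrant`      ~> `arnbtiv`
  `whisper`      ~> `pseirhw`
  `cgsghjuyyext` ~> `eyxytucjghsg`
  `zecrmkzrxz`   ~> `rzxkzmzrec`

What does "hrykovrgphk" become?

Looking at the pairs, the operation is to move the last 3 characters to the front (rotate right by 3), then take characters alternately from the front and the back (1st, last, 2nd, 2nd-last, ...).
For "hrykovrgphk", step one produces "phkhrykovrg"; step two turns that into "pghrkvhorky".
(Check on "zecrmkzrxz": → "rxzzecrmkz" → "rzxkzmzrec" ✓)

pghrkvhorky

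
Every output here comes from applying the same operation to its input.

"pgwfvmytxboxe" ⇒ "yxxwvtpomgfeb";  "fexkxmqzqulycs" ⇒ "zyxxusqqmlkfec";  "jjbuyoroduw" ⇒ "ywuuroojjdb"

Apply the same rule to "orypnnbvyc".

Rule — sort the characters into reverse alphabetical order.
For "orypnnbvyc" the result is "yyvrponncb".

yyvrponncb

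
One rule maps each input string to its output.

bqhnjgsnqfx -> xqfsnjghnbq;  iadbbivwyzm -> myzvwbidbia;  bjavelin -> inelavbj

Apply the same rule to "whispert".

rtpeiswh

What's happening: swap each adjacent pair of characters (1↔2, 3↔4, ...), then reverse the string.
On "whispert": the first step gives "hwsieptr", and the second then gives "rtpeiswh".
(Check on "bjavelin": → "jbvaleni" → "inelavbj" ✓)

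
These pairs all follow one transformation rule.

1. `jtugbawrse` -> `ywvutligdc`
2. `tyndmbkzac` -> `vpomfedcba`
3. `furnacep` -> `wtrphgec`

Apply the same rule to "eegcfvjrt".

Each output is the input with this applied: shift every letter 2 places forward in the alphabet (wrapping around), then sort the characters into reverse alphabetical order.
Starting from "eegcfvjrt": after the first operation, "ggiehxltv"; after the second, "xvtlihgge".

xvtlihgge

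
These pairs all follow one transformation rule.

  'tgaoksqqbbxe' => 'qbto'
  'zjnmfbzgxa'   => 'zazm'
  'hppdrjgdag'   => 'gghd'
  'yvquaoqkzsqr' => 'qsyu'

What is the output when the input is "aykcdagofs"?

gsac

The rule is to keep one character in every 3, starting at position 1 (positions 1st, 4th, 7th, ...), then move the first 2 characters to the end (rotate left by 2).
On "aykcdagofs": the first step gives "acgs", and the second then gives "gsac".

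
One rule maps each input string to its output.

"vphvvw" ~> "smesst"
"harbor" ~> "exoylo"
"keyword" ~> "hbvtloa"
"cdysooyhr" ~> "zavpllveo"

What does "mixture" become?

jfuqrob

The pattern: shift every letter 3 places backward in the alphabet (wrapping around).
Doing the same to "mixture": "jfuqrob".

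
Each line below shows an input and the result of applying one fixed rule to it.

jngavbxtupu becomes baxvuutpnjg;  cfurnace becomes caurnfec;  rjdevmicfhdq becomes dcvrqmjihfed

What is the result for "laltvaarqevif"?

aavvtrqllifea

Looking at the pairs, the operation is to sort the characters into reverse alphabetical order, then move the last 2 characters to the front (rotate right by 2).
Starting from "laltvaarqevif": after the first operation, "vvtrqllifeaaa"; after the second, "aavvtrqllifea".
(Check on "rjdevmicfhdq": → "vrqmjihfeddc" → "dcvrqmjihfed" ✓)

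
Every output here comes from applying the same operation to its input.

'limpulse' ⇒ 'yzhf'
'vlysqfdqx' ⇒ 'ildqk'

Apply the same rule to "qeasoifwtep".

Rule — shift every letter 13 places forward in the alphabet (wrapping around) — i.e. ROT13, then keep every other character starting from the first (positions 1st, 3rd, 5th, ...).
So "qeasoifwtep" becomes "dnbsgc".

dnbsgc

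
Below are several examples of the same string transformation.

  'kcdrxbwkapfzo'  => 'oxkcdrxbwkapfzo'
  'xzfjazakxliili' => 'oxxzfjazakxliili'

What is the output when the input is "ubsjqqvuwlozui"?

The pattern: prepend "ox".
Applying that to "ubsjqqvuwlozui" gives "oxubsjqqvuwlozui".

oxubsjqqvuwlozui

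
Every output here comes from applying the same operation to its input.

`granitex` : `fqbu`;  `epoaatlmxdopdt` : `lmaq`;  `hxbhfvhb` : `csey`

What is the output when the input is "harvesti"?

In each case the input is transformed by: shift every letter 3 places backward in the alphabet (wrapping around), then keep only the last 4 characters.
"harvesti" → "exosbpqf" → "bpqf".
(Check on "epoaatlmxdopdt": → "bmlxxqijualmaq" → "lmaq" ✓)

bpqf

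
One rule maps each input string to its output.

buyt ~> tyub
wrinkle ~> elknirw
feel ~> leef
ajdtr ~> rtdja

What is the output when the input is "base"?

esab

Rule — reverse the string.
Doing the same to "base": "esab".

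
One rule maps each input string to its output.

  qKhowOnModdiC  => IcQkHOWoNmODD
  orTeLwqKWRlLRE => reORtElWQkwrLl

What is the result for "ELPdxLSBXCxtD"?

Looking at the pairs, the operation is to move the last 2 characters to the front (rotate right by 2), then flip the case of every letter.
On "ELPdxLSBXCxtD": the first step gives "tDELPdxLSBXCx", and the second then gives "TdelpDXlsbxcX".

TdelpDXlsbxcX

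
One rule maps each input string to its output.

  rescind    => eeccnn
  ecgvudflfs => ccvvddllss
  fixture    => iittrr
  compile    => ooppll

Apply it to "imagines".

The transformation: keep every other character starting from the second (positions 2nd, 4th, 6th, ...), then double every character.
Applying both steps to "imagines": "mgns", then "mmggnnss".

mmggnnss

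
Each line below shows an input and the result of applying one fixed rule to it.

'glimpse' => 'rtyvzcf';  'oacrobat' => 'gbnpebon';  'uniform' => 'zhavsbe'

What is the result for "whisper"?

Each output is the input with this applied: move the last character to the front, then shift every letter 13 places forward in the alphabet (wrapping around) — i.e. ROT13.
"whisper" → "ejuvfcr".
(Check on "uniform": → "munifor" → "zhavsbe" ✓)

ejuvfcr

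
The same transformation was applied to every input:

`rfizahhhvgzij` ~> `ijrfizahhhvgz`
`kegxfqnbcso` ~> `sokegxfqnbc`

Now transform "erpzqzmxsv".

What's happening: move the last 2 characters to the front (rotate right by 2).
"erpzqzmxsv" → "sverpzqzmx".

sverpzqzmx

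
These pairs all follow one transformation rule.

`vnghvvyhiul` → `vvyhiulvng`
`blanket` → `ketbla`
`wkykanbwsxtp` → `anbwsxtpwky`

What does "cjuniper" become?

ipercju

The rule is to move the first 3 characters to the end (rotate left by 3), then delete the first character.
Working it through for "cjuniper": intermediate "nipercju", final "ipercju".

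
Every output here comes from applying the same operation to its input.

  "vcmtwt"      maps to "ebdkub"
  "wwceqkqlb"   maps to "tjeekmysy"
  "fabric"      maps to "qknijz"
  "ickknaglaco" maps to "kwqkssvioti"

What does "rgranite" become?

bmzozivq

Looking at the pairs, the operation is to shift every letter 8 places forward in the alphabet (wrapping around), then move the last 2 characters to the front (rotate right by 2).
Applying both steps to "rgranite": "zozivqbm", then "bmzozivq".
(Check on "ickknaglaco": → "qkssviotikw" → "kwqkssvioti" ✓)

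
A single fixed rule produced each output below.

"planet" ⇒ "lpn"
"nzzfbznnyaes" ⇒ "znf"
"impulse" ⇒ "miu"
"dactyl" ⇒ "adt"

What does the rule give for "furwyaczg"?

The pattern: swap each adjacent pair of characters (1↔2, 3↔4, ...), then keep only the first 3 characters.
Applying both steps to "furwyaczg": "ufwrayzcg", then "ufw".

ufw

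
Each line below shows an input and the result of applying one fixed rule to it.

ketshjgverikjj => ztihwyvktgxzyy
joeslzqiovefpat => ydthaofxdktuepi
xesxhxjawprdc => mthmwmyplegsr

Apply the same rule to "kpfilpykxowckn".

zeuxaenzmdlrzc

What's happening: shift every letter 11 places backward in the alphabet (wrapping around).
For "kpfilpykxowckn" the result is "zeuxaenzmdlrzc".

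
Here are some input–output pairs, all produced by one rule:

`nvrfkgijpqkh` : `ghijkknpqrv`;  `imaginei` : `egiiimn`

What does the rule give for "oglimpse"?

In each case the input is transformed by: sort the characters into alphabetical order, then delete the first character.
For "oglimpse" the result is "gilmops".
(Check on "nvrfkgijpqkh": → "fghijkknpqrv" → "ghijkknpqrv" ✓)

gilmops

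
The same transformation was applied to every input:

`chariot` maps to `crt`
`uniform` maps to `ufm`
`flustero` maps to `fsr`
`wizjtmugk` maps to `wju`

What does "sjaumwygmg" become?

suyg

The transformation: keep one character in every 3, starting at position 1 (positions 1st, 4th, 7th, ...).
On "sjaumwygmg" that produces "suyg".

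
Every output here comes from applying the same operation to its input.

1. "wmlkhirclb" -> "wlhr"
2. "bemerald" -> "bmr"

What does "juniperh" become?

jnp

The rule is to delete the last 2 characters, then keep every other character starting from the first (positions 1st, 3rd, 5th, ...).
Applying that to "juniperh" gives "jnp".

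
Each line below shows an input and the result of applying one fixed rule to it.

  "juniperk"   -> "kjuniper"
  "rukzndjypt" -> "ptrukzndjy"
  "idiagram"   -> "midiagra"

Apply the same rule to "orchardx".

The pattern: swap the front and back halves of the string, then move the first 3 characters to the end (rotate left by 3).
Doing the same to "orchardx": "xorchard".

xorchard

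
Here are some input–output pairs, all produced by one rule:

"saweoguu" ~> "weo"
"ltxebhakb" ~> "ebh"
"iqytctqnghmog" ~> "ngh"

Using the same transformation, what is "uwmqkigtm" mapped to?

Each output is the input with this applied: move the last 3 characters to the front (rotate right by 3), then keep only the last 3 characters.
Doing the same to "uwmqkigtm": "qki".

qki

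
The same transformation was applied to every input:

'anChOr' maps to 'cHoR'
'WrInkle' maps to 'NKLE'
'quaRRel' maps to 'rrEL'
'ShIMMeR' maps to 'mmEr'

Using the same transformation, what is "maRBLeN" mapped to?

blEn

What's happening: flip the case of every letter, then keep only the last 4 characters.
Working it through for "maRBLeN": intermediate "MArblEn", final "blEn".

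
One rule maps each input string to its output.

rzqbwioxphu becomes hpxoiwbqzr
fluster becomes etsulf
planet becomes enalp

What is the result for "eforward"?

rawrofe

What's happening: reverse the string, then delete the first character.
"eforward" → "drawrofe" → "rawrofe".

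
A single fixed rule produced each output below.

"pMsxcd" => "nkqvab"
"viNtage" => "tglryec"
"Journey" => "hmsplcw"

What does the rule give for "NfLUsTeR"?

ldjsqrcp

Looking at the pairs, the operation is to shift every letter 2 places backward in the alphabet (wrapping around), then convert every letter to lowercase.
"NfLUsTeR" → "LdJSqRcP" → "ldjsqrcp".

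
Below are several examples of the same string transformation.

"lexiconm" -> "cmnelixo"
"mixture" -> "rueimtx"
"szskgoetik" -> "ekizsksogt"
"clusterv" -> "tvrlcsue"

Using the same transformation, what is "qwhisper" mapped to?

srewqihp

Rule — swap each adjacent pair of characters (1↔2, 3↔4, ...), then move the last 3 characters to the front (rotate right by 3).
Doing the same to "qwhisper": "srewqihp".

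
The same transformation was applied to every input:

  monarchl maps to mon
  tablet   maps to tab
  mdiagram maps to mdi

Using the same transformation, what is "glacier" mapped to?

gla

Rule — keep only the first 3 characters.
Doing the same to "glacier": "gla".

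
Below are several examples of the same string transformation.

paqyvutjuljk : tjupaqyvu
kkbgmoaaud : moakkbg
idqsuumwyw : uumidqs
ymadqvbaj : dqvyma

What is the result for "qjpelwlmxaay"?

In each case the input is transformed by: delete the last 3 characters, then move the last 3 characters to the front (rotate right by 3).
So "qjpelwlmxaay" becomes "lmxqjpelw".

lmxqjpelw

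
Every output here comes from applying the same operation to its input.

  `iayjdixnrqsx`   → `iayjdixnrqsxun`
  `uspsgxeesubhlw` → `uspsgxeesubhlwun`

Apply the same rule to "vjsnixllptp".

What's happening: append "un".
On "vjsnixllptp" that produces "vjsnixllptpun".

vjsnixllptpun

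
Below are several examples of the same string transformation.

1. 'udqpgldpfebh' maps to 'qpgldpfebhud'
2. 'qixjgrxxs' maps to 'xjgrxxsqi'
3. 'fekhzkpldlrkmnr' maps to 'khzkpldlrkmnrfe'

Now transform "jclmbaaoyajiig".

The rule is to move the first 2 characters to the end (rotate left by 2).
Doing the same to "jclmbaaoyajiig": "lmbaaoyajiigjc".

lmbaaoyajiigjc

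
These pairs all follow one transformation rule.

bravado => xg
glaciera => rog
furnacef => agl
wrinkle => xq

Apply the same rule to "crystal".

What's happening: keep one character in every 3, starting at position 2 (positions 2nd, 5th, 8th, ...), then shift every letter 6 places forward in the alphabet (wrapping around).
For "crystal", step one produces "rt"; step two turns that into "xz".

xz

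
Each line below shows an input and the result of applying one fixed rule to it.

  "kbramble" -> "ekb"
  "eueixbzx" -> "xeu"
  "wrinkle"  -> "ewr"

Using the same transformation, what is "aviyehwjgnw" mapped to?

Each output is the input with this applied: move the last character to the front, then keep only the first 3 characters.
"aviyehwjgnw" → "waviyehwjgn" → "wav".

wav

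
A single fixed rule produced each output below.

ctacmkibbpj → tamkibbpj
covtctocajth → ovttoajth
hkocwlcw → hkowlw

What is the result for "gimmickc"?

gimmik

What's happening: remove every "c".
On "gimmickc" that produces "gimmik".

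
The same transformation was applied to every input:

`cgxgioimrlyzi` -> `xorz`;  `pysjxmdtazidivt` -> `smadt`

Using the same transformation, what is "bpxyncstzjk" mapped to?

xcz

Each output is the input with this applied: keep one character in every 3, starting at position 3 (positions 3rd, 6th, 9th, ...).
"bpxyncstzjk" → "xcz".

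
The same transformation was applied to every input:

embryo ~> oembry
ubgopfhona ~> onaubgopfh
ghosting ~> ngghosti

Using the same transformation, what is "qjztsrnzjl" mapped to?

zjlqjztsrn

Each output is the input with this applied: swap the front and back halves of the string, then move the first 2 characters to the end (rotate left by 2).
Starting from "qjztsrnzjl": after the first operation, "rnzjlqjzts"; after the second, "zjlqjztsrn".
(Check on "ghosting": → "tingghos" → "ngghosti" ✓)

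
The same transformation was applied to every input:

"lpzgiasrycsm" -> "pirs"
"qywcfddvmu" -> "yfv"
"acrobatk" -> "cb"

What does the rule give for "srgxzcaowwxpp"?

Looking at the pairs, the operation is to move the last character to the front, then keep one character in every 3, starting at position 3 (positions 3rd, 6th, 9th, ...).
On "srgxzcaowwxpp" that produces "rzox".
(Check on "qywcfddvmu": → "uqywcfddvm" → "yfv" ✓)

rzox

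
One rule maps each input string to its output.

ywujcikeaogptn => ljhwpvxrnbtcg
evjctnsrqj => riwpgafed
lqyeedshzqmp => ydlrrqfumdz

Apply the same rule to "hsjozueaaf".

ufwbmhrnn

The pattern: shift every letter 13 places forward in the alphabet (wrapping around) — i.e. ROT13, then delete the last character.
So "hsjozueaaf" becomes "ufwbmhrnn".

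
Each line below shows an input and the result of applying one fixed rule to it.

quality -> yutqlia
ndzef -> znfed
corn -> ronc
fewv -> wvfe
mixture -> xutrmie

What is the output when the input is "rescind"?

What's happening: sort the characters into reverse alphabetical order.
Doing the same to "rescind": "srniedc".

srniedc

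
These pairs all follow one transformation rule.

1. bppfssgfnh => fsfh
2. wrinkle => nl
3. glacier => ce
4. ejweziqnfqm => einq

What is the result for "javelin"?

The rule is to keep every other character starting from the second (positions 2nd, 4th, 6th, ...), then delete the first character.
Applying both steps to "javelin": "aei", then "ei".
(Check on "wrinkle": → "rnl" → "nl" ✓)

ei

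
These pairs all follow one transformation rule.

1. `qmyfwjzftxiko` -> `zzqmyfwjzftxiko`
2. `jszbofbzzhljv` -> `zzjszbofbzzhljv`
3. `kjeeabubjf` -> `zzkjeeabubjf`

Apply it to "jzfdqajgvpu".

zzjzfdqajgvpu

What's happening: prepend "zz".
On "jzfdqajgvpu" that produces "zzjzfdqajgvpu".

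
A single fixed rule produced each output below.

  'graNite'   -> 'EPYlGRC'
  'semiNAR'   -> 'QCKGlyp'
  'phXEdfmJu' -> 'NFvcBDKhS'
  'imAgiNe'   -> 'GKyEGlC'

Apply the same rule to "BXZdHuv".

zvxBfST

Each output is the input with this applied: flip the case of every letter, then shift every letter 2 places backward in the alphabet (wrapping around).
Working it through for "BXZdHuv": intermediate "bxzDhUV", final "zvxBfST".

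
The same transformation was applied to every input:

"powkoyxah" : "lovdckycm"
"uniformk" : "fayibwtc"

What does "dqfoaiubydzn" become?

rnbretcowipm

The pattern: shift every letter 12 places backward in the alphabet (wrapping around), then move the last 3 characters to the front (rotate right by 3).
"dqfoaiubydzn" → "rnbretcowipm".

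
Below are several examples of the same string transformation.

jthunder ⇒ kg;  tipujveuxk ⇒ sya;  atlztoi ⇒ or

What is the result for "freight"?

Rule — shift every letter 3 places forward in the alphabet (wrapping around), then keep one character in every 3, starting at position 3 (positions 3rd, 6th, 9th, ...).
"freight" → "hk".
(Check on "jthunder": → "mwkxqghu" → "kg" ✓)

hk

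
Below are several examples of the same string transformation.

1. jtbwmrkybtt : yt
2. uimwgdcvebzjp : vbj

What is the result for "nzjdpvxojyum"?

oym

Rule — keep every other character starting from the second (positions 2nd, 4th, 6th, ...), then delete the first 3 characters.
On "nzjdpvxojyum": the first step gives "zdvoym", and the second then gives "oym".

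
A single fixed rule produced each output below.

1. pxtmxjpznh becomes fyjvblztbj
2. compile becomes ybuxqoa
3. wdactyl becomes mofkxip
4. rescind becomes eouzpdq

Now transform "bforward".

adimdpnr

Looking at the pairs, the operation is to shift every letter 12 places forward in the alphabet (wrapping around), then move the first 2 characters to the end (rotate left by 2).
Applying that to "bforward" gives "adimdpnr".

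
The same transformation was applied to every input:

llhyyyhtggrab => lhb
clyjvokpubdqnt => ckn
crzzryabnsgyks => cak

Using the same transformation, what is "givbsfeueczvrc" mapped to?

The transformation: keep every other character starting from the first (positions 1st, 3rd, 5th, ...), then keep one character in every 3, starting at position 1 (positions 1st, 4th, 7th, ...).
Starting from "givbsfeueczvrc": after the first operation, "gvseezr"; after the second, "ger".

ger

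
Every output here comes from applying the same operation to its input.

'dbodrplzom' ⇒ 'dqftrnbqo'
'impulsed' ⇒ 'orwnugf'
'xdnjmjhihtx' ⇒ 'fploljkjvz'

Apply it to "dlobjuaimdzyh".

nqdlwckofbaj

What's happening: delete the first character, then shift every letter 2 places forward in the alphabet (wrapping around).
"dlobjuaimdzyh" → "lobjuaimdzyh" → "nqdlwckofbaj".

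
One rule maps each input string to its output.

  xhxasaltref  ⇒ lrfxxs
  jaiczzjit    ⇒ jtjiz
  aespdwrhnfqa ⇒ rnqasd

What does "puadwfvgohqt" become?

voqpaw

Each output is the input with this applied: keep every other character starting from the first (positions 1st, 3rd, 5th, ...), then move the first 3 characters to the end (rotate left by 3).
Starting from "puadwfvgohqt": after the first operation, "pawvoq"; after the second, "voqpaw".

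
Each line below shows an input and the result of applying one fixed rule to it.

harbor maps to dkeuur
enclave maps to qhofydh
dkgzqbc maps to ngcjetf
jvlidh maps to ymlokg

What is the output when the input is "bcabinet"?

Rule — shift every letter 3 places forward in the alphabet (wrapping around), then swap each adjacent pair of characters (1↔2, 3↔4, ...).
Applying both steps to "bcabinet": "efdelqhw", then "feedqlwh".
(Check on "harbor": → "kdueru" → "dkeuur" ✓)

feedqlwh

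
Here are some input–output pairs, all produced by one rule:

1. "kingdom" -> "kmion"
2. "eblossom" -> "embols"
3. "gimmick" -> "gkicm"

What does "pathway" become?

What's happening: take characters alternately from the front and the back (1st, last, 2nd, 2nd-last, ...), then delete the last 2 characters.
For "pathway", step one produces "pyaatwh"; step two turns that into "pyaat".
(Check on "kingdom": → "kmiondg" → "kmion" ✓)

pyaat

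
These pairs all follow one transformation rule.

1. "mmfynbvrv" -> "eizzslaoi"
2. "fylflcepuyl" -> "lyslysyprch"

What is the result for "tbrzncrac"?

npgoemape

The rule is to shift every letter 13 places forward in the alphabet (wrapping around) — i.e. ROT13, then move the last 2 characters to the front (rotate right by 2).
Starting from "tbrzncrac": after the first operation, "goemapenp"; after the second, "npgoemape".
(Check on "mmfynbvrv": → "zzslaoiei" → "eizzslaoi" ✓)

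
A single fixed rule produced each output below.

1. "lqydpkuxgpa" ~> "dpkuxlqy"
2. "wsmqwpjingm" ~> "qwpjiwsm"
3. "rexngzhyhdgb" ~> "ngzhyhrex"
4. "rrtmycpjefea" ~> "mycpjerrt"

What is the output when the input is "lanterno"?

Looking at the pairs, the operation is to delete the last 3 characters, then move the first 3 characters to the end (rotate left by 3).
For "lanterno", step one produces "lante"; step two turns that into "telan".
(Check on "rexngzhyhdgb": → "rexngzhyh" → "ngzhyhrex" ✓)

telan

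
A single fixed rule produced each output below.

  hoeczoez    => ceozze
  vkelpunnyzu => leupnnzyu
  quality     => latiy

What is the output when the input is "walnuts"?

nltus

The pattern: swap each adjacent pair of characters (1↔2, 3↔4, ...), then delete the first 2 characters.
For "walnuts", step one produces "awnltus"; step two turns that into "nltus".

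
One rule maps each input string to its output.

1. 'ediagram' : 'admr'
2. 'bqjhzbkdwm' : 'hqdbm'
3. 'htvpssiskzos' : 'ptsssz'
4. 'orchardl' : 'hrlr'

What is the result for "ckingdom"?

nkmd

Each output is the input with this applied: keep every other character starting from the second (positions 2nd, 4th, 6th, ...), then swap each adjacent pair of characters (1↔2, 3↔4, ...).
Applying both steps to "ckingdom": "kndm", then "nkmd".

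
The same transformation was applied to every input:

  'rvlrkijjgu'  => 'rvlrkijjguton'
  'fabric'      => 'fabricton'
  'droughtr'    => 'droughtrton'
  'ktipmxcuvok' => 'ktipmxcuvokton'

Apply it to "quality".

qualityton

The rule is to append "ton".
"quality" → "qualityton".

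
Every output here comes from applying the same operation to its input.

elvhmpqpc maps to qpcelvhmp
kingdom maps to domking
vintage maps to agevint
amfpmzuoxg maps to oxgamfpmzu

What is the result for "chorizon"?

zonchori

The rule is to move the last 3 characters to the front (rotate right by 3).
Applying that to "chorizon" gives "zonchori".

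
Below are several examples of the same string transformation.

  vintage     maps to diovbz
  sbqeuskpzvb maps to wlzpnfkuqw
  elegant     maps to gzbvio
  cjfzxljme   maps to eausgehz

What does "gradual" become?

The transformation: delete the first character, then shift every letter 5 places backward in the alphabet (wrapping around).
Working it through for "gradual": intermediate "radual", final "mvypvg".

mvypvg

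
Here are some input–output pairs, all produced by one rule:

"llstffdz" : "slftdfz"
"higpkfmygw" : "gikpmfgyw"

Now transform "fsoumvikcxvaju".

Rule — delete the first character, then swap each adjacent pair of characters (1↔2, 3↔4, ...).
On "fsoumvikcxvaju": the first step gives "soumvikcxvaju", and the second then gives "osmuivckvxjau".

osmuivckvxjau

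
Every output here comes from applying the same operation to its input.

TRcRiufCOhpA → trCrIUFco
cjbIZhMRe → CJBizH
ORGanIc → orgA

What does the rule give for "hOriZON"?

HoRI

The pattern: delete the last 3 characters, then flip the case of every letter.
For "hOriZON", step one produces "hOri"; step two turns that into "HoRI".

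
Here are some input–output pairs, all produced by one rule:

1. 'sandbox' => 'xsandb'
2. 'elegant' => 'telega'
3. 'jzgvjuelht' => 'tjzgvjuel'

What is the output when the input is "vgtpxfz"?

zvgtpx

Looking at the pairs, the operation is to move the last character to the front, then delete the last character.
"vgtpxfz" → "zvgtpxf" → "zvgtpx".
(Check on "elegant": → "telegan" → "telega" ✓)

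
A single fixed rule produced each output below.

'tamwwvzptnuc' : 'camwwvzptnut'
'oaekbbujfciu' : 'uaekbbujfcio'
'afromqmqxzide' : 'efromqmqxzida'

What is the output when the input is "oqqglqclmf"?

fqqglqclmo

Rule — swap the first and last characters.
"oqqglqclmf" → "fqqglqclmo".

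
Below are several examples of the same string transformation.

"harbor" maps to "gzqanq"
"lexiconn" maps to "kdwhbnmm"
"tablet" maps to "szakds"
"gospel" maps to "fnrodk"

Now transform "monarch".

lnmzqbg

The pattern: shift every letter 1 place backward in the alphabet (wrapping around).
Applying that to "monarch" gives "lnmzqbg".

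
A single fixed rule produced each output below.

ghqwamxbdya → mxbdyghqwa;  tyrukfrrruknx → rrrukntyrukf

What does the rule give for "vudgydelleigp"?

In each case the input is transformed by: delete the last character, then swap the front and back halves of the string.
On "vudgydelleigp": the first step gives "vudgydelleig", and the second then gives "elleigvudgyd".

elleigvudgyd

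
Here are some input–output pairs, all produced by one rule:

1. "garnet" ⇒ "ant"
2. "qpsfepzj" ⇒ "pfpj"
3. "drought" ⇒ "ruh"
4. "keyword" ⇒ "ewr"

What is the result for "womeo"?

The pattern: keep every other character starting from the second (positions 2nd, 4th, 6th, ...).
"womeo" → "oe".

oe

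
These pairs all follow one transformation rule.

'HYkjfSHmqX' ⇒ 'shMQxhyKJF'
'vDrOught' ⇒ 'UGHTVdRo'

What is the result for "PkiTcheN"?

Looking at the pairs, the operation is to swap the front and back halves of the string, then flip the case of every letter.
Working it through for "PkiTcheN": intermediate "cheNPkiT", final "CHEnpKIt".
(Check on "HYkjfSHmqX": → "SHmqXHYkjf" → "shMQxhyKJF" ✓)

CHEnpKIt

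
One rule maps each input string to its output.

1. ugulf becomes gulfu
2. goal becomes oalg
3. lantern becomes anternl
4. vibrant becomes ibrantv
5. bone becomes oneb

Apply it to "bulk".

ulkb

In each case the input is transformed by: move the first character to the end.
On "bulk" that produces "ulkb".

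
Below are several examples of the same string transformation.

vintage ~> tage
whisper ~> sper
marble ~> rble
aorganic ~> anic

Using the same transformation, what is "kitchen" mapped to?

chen

What's happening: keep only the last 4 characters.
So "kitchen" becomes "chen".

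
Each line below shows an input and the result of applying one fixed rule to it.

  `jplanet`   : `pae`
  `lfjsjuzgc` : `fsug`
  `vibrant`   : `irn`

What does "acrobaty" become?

coay

Rule — keep every other character starting from the second (positions 2nd, 4th, 6th, ...).
Doing the same to "acrobaty": "coay".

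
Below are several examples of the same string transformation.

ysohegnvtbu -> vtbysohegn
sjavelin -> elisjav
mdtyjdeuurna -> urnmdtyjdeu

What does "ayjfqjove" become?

Rule — delete the last character, then move the last 3 characters to the front (rotate right by 3).
Applying both steps to "ayjfqjove": "ayjfqjov", then "jovayjfq".

jovayjfq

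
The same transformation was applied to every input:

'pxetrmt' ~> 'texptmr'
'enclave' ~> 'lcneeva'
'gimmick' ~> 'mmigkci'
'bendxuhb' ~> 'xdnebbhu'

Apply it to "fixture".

What's happening: reverse the string, then move the first 3 characters to the end (rotate left by 3).
For "fixture", step one produces "erutxif"; step two turns that into "txiferu".
(Check on "pxetrmt": → "tmrtexp" → "texptmr" ✓)

txiferu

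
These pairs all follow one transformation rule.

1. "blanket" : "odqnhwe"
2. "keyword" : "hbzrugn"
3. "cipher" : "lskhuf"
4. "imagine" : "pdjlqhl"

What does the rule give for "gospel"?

Looking at the pairs, the operation is to move the first character to the end, then shift every letter 3 places forward in the alphabet (wrapping around).
Working it through for "gospel": intermediate "ospelg", final "rvshoj".

rvshoj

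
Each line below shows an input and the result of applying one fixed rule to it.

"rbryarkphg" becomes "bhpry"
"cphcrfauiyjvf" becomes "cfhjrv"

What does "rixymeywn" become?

The transformation: sort the characters into alphabetical order, then keep every other character starting from the second (positions 2nd, 4th, 6th, ...).
Doing the same to "rixymeywn": "inwy".

inwy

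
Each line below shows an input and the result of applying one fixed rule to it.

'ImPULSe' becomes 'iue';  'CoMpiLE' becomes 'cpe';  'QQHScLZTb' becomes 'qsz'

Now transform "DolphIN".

dpn

The transformation: keep one character in every 3, starting at position 1 (positions 1st, 4th, 7th, ...), then convert every letter to lowercase.
Doing the same to "DolphIN": "dpn".
(Check on "ImPULSe": → "IUe" → "iue" ✓)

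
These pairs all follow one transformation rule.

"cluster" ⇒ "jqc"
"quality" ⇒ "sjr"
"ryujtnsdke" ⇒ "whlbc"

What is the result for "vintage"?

What's happening: shift every letter 2 places backward in the alphabet (wrapping around), then keep every other character starting from the second (positions 2nd, 4th, 6th, ...).
Working it through for "vintage": intermediate "tglryec", final "gre".

gre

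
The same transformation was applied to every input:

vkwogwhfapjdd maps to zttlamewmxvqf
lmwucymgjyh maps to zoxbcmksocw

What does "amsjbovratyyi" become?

The rule is to shift every letter 10 places backward in the alphabet (wrapping around), then move the last 3 characters to the front (rotate right by 3).
Starting from "amsjbovratyyi": after the first operation, "qcizrelhqjooy"; after the second, "ooyqcizrelhqj".

ooyqcizrelhqj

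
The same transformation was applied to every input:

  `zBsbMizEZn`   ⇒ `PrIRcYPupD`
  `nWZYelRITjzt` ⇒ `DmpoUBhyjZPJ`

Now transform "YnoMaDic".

oDEcQtYS

The rule is to shift every letter 10 places backward in the alphabet (wrapping around), then flip the case of every letter.
"YnoMaDic" → "OdeCqTys" → "oDEcQtYS".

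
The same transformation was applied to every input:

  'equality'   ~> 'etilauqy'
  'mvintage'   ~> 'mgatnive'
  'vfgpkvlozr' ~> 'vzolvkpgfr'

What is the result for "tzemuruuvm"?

tvuurumezm

Looking at the pairs, the operation is to swap the first and last characters, then reverse the string.
Applying both steps to "tzemuruuvm": "mzemuruuvt", then "tvuurumezm".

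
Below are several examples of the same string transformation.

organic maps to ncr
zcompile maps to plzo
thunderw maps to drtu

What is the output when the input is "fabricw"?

iwa

Each output is the input with this applied: move the first 3 characters to the end (rotate left by 3), then keep every other character starting from the second (positions 2nd, 4th, 6th, ...).
For "fabricw", step one produces "ricwfab"; step two turns that into "iwa".
(Check on "organic": → "anicorg" → "ncr" ✓)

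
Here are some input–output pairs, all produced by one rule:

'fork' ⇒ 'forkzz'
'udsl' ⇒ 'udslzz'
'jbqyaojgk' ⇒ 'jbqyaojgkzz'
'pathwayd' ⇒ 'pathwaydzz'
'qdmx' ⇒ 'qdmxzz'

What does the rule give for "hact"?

hactzz

The rule is to append "zz".
For "hact" the result is "hactzz".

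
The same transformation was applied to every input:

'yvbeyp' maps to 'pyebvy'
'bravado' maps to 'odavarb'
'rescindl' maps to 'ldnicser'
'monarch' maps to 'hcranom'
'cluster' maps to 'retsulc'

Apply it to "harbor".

Rule — reverse the string.
Applying that to "harbor" gives "robrah".

robrah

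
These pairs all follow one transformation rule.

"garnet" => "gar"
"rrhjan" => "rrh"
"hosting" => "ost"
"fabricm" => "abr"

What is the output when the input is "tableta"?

Rule — move the last 3 characters to the front (rotate right by 3), then keep only the last 3 characters.
"tableta" → "etatabl" → "abl".

abl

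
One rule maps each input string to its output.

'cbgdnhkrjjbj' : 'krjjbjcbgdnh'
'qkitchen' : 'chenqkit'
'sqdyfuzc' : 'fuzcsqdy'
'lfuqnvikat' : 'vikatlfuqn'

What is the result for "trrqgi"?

qgitrr

Rule — swap the front and back halves of the string.
Applying that to "trrqgi" gives "qgitrr".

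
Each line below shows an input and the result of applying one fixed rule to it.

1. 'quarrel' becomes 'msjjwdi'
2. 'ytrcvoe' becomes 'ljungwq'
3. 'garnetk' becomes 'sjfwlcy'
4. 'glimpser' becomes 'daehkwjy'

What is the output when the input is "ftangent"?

Rule — shift every letter 8 places backward in the alphabet (wrapping around), then move the first character to the end.
"ftangent" → "xlsfywfl" → "lsfywflx".
(Check on "garnetk": → "ysjfwlc" → "sjfwlcy" ✓)

lsfywflx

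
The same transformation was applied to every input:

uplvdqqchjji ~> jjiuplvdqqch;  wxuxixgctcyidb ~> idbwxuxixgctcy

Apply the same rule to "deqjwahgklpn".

lpndeqjwahgk

Looking at the pairs, the operation is to move the last 3 characters to the front (rotate right by 3).
Applying that to "deqjwahgklpn" gives "lpndeqjwahgk".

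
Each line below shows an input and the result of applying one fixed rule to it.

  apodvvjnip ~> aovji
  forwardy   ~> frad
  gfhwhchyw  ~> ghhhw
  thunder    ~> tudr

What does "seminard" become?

The pattern: keep every other character starting from the first (positions 1st, 3rd, 5th, ...).
On "seminard" that produces "smnr".

smnr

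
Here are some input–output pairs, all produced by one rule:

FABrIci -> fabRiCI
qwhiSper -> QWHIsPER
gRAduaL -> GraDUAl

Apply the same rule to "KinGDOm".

Rule — flip the case of every letter.
So "KinGDOm" becomes "kINgdoM".

kINgdoM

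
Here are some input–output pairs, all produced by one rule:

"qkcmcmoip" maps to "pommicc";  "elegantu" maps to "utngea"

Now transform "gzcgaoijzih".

zojiihgca

The transformation: delete the first 2 characters, then sort the characters into reverse alphabetical order.
"gzcgaoijzih" → "zojiihgca".
(Check on "elegantu": → "egantu" → "utngea" ✓)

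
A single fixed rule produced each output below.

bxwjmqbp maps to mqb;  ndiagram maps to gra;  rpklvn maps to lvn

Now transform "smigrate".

Each output is the input with this applied: swap the front and back halves of the string, then keep only the first 3 characters.
Working it through for "smigrate": intermediate "ratesmig", final "rat".
(Check on "ndiagram": → "gramndia" → "gra" ✓)

rat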